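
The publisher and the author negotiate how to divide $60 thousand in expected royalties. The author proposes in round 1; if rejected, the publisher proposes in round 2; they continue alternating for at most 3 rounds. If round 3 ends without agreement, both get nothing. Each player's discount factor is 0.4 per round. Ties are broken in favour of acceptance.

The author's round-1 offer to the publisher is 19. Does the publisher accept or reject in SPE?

Round 3 (the author proposes): the publisher will accept anything ≥ 0, so the author offers 0 and keeps 60.
Round 2 (the publisher proposes): the author can get 60 next round, worth 0.4 × 60 = 24 now; the publisher offers that and keeps 36.
So by rejecting in round 1, the publisher gets 36 next round, worth 0.4 × 36 = 14.4 now.
Offer 19 ≥ 14.4, so the publisher accepts.

Accept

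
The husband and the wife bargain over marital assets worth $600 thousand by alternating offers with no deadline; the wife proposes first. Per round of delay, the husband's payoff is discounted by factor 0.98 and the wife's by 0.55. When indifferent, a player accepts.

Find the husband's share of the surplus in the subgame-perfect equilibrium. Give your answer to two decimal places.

573.97

When the wife proposes, the husband accepts any offer worth at least 0.98 times what the husband would get by proposing next round; and vice versa.
This gives x = 600 − 0.98y and y = 600 − 0.55x, where x and y are each side's share when it proposes.
Hence (1 − 0.98·0.55)x = 600(1 − 0.98), i.e. 0.461·x = 12.
x ≈ 26.0304; the husband's share is 600 − x ≈ 573.9696.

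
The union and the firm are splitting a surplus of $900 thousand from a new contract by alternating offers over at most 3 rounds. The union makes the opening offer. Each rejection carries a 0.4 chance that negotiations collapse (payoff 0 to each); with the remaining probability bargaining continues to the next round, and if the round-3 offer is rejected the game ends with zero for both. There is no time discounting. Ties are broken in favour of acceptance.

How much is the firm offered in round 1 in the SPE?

216

Round 3 (the union proposes): rejection yields 0 for the firm; the union offers 0 and keeps 900.
Round 2 (the firm proposes): rejecting gives the union an expected 0.6 × 900 = 540, so the firm offers 540, keeping 360.
Round 1 (the union proposes): rejecting gives the firm an expected 0.6 × 360 = 216, so the union offers 216, keeping 684.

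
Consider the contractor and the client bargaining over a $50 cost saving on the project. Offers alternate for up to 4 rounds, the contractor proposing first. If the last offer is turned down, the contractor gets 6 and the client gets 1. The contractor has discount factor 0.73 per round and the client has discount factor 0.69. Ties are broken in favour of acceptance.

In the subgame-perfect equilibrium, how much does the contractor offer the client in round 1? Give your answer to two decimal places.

Round 4 (the client proposes): the contractor gets 6 if talks fail, so the client offers 6 and keeps 44.
Round 3 (the contractor proposes): the client can get 44 next round, worth 0.69 × 44 = 30.36 now. The contractor offers 30.36 and keeps 50 − 30.36 = 19.64.
Round 2 (the client proposes): the contractor can get 19.64 next round, worth 0.73 × 19.64 = 14.3372 now. The client offers 14.3372 and keeps 50 − 14.3372 = 35.6628.
Round 1 (the contractor proposes): the client can get 35.6628 next round, worth 0.69 × 35.6628 = 24.607332 now, so the contractor offers 24.607332, keeping 25.392668.

24.61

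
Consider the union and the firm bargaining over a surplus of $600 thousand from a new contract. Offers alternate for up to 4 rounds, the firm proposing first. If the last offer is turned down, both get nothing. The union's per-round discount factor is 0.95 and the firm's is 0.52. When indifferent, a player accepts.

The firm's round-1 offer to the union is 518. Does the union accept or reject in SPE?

Reject

Round 4 (the union proposes): the firm will accept anything ≥ 0, so the union offers 0 and keeps 600.
Round 3 (the firm proposes): the union can get 600 next round, worth 0.95 × 600 = 570 now, so the firm offers 570, keeping 30.
Round 2 (the union proposes): the firm can get 30 next round, worth 0.52 × 30 = 15.6 now; the union offers that and keeps 584.4.
So by rejecting in round 1, the union gets 584.4 next round, worth 0.95 × 584.4 = 555.18 now.
Offer 518 < 555.18, so the union rejects.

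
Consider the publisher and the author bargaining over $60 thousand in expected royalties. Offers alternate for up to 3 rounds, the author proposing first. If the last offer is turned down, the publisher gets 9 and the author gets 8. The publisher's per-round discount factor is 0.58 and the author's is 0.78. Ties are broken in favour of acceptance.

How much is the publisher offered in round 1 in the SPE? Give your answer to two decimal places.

11.73

Work backward from the last round.
Round 3 (the author proposes): the publisher gets 9 if talks fail, so the author offers 9 and keeps 51.
Round 2 (the publisher proposes): the author can get 51 next round, worth 0.78 × 51 = 39.78 now. The publisher offers 39.78 and keeps 60 − 39.78 = 20.22.
Round 1 (the author proposes): the publisher can get 20.22 next round, worth 0.58 × 20.22 = 11.7276 now, so the author offers 11.7276, keeping 48.2724.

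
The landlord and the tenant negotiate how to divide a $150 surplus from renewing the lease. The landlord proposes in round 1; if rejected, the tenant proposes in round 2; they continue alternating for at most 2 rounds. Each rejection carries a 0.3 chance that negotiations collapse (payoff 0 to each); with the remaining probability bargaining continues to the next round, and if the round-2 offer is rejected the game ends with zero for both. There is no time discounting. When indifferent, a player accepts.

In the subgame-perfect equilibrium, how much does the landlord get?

45

Round 2 (the tenant proposes): the landlord will accept anything ≥ 0, so the tenant offers 0 and keeps 150.
Round 1 (the landlord proposes): rejecting gives the tenant an expected 0.7 × 150 = 105. The landlord offers 105 and keeps 150 − 105 = 45.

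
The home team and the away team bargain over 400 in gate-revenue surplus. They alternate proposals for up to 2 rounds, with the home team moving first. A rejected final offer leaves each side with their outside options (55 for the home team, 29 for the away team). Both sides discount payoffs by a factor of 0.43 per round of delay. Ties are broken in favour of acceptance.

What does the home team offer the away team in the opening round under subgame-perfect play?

Work backward from the last round.
Round 2 (the away team proposes): the home team gets 55 if talks fail, so the away team offers 55 and keeps 345.
Round 1 (the home team proposes): the away team can get 345 next round, worth 0.43 × 345 = 148.35 now. The home team offers 148.35 and keeps 400 − 148.35 = 251.65.

148.35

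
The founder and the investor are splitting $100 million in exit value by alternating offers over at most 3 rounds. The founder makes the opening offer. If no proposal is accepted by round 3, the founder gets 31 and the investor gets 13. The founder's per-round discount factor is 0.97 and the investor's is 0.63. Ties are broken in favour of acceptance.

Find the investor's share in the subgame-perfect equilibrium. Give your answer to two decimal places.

9.83

Solve by backward induction from round 3.
Round 3 (the founder proposes): the investor gets 13 if talks fail, so the founder offers 13 and keeps 87.
Round 2 (the investor proposes): the founder can get 87 next round, worth 0.97 × 87 = 84.39 now. The investor offers 84.39 and keeps 100 − 84.39 = 15.61.
Round 1 (the founder proposes): the investor can get 15.61 next round, worth 0.63 × 15.61 = 9.8343 now, so the founder offers 9.8343, keeping 90.1657.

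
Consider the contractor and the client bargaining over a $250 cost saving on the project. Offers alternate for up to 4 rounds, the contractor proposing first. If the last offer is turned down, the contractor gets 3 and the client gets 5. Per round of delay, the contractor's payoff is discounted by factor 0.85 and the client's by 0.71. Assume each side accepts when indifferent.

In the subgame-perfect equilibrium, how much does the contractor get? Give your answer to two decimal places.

117.54

By backward induction:
Round 4 (the client proposes): the contractor gets 3 if talks fail, so the client offers 3 and keeps 247.
Round 3 (the contractor proposes): the client can get 247 next round, worth 0.71 × 247 = 175.37 now; the contractor offers that and keeps 74.63.
Round 2 (the client proposes): the contractor can get 74.63 next round, worth 0.85 × 74.63 = 63.4355 now, so the client offers 63.4355, keeping 186.5645.
Round 1 (the contractor proposes): the client can get 186.5645 next round, worth 0.71 × 186.5645 = 132.460795 now, so the contractor offers 132.460795, keeping 117.539205.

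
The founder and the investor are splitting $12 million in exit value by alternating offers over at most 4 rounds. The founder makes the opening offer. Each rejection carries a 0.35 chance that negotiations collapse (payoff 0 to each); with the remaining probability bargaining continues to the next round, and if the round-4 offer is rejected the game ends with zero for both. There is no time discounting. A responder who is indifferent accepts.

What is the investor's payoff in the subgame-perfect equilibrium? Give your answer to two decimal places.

Round 4 (the investor proposes): rejection yields 0 for the founder; the investor offers 0 and keeps 12.
Round 3 (the founder proposes): rejecting gives the investor an expected 0.65 × 12 = 7.8. The founder offers 7.8 and keeps 12 − 7.8 = 4.2.
Round 2 (the investor proposes): rejecting gives the founder an expected 0.65 × 4.2 = 2.73; the investor offers that and keeps 9.27.
Round 1 (the founder proposes): rejecting gives the investor an expected 0.65 × 9.27 = 6.0255; the founder offers that and keeps 5.9745.

6.03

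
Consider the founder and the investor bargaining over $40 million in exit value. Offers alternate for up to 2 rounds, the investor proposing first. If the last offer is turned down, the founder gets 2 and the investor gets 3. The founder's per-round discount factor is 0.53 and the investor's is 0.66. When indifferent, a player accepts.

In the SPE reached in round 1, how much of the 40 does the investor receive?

Work backward from the last round.
Round 2 (the founder proposes): the investor gets 3 if talks fail, so the founder offers 3 and keeps 37.
Round 1 (the investor proposes): the founder can get 37 next round, worth 0.53 × 37 = 19.61 now; the investor offers that and keeps 20.39.

20.39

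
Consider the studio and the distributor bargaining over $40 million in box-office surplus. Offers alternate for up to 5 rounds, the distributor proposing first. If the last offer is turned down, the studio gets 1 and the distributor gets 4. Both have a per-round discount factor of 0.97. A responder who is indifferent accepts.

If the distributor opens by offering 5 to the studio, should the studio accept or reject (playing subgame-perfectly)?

Accept

Work out the studio's continuation value if the offer is rejected.
Round 5 (the distributor proposes): the studio gets 1 if talks fail, so the distributor offers 1 and keeps 39.
Round 4 (the studio proposes): the distributor can get 39 next round, worth 0.97 × 39 = 37.83 now. The studio offers 37.83 and keeps 40 − 37.83 = 2.17.
Round 3 (the distributor proposes): the studio can get 2.17 next round, worth 0.97 × 2.17 = 2.1049 now. The distributor offers 2.1049 and keeps 40 − 2.1049 = 37.8951.
Round 2 (the studio proposes): the distributor can get 37.8951 next round, worth 0.97 × 37.8951 = 36.758247 now. The studio offers 36.758247 and keeps 40 − 36.758247 = 3.241753.
So by rejecting in round 1, the studio gets 3.241753 next round, worth 0.97 × 3.241753 = 3.14450041 now.
Offer 5 ≥ 3.14450041, so the studio accepts.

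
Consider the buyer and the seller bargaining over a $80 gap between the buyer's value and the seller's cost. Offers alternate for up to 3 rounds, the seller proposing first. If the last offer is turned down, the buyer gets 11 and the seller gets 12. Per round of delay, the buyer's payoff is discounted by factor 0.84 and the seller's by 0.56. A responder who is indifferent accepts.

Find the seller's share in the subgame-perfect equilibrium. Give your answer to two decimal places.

Round 3 (the seller proposes): the buyer gets 11 if talks fail, so the seller offers 11 and keeps 69.
Round 2 (the buyer proposes): the seller can get 69 next round, worth 0.56 × 69 = 38.64 now; the buyer offers that and keeps 41.36.
Round 1 (the seller proposes): the buyer can get 41.36 next round, worth 0.84 × 41.36 = 34.7424 now. The seller offers 34.7424 and keeps 80 − 34.7424 = 45.2576.

45.26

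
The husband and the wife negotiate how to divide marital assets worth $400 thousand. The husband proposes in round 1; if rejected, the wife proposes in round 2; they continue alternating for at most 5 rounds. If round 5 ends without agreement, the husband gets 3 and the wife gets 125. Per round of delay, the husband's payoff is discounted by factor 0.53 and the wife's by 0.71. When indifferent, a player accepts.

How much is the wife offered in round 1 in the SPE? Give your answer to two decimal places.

Round 5 (the husband proposes): the wife gets 125 if talks fail, so the husband offers 125 and keeps 275.
Round 4 (the wife proposes): the husband can get 275 next round, worth 0.53 × 275 = 145.75 now, so the wife offers 145.75, keeping 254.25.
Round 3 (the husband proposes): the wife can get 254.25 next round, worth 0.71 × 254.25 = 180.5175 now, so the husband offers 180.5175, keeping 219.4825.
Round 2 (the wife proposes): the husband can get 219.4825 next round, worth 0.53 × 219.4825 = 116.325725 now, so the wife offers 116.325725, keeping 283.674275.
Round 1 (the husband proposes): the wife can get 283.674275 next round, worth 0.71 × 283.674275 = 201.40873525 now. The husband offers 201.40873525 and keeps 400 − 201.40873525 = 198.59126475.

201.41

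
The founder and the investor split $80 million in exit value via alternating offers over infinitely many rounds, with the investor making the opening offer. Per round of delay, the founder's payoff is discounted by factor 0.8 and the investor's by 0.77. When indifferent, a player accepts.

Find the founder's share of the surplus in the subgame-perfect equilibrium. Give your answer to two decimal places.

When the investor proposes, the founder accepts any offer worth at least 0.8 times what the founder would get by proposing next round; and vice versa.
This gives x = 80 − 0.8y and y = 80 − 0.77x, where x and y are each side's share when it proposes.
Hence (1 − 0.8·0.77)x = 80(1 − 0.8), i.e. 0.384·x = 16.
x ≈ 41.6667; the founder's share is 80 − x ≈ 38.3333.

38.33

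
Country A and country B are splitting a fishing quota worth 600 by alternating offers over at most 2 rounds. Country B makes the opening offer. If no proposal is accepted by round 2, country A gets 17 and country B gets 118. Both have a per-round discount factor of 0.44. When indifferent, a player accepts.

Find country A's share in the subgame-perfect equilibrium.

212.08

Round 2 (country A proposes): country B gets 118 if talks fail, so country A offers 118 and keeps 482.
Round 1 (country B proposes): country A can get 482 next round, worth 0.44 × 482 = 212.08 now; country B offers that and keeps 387.92.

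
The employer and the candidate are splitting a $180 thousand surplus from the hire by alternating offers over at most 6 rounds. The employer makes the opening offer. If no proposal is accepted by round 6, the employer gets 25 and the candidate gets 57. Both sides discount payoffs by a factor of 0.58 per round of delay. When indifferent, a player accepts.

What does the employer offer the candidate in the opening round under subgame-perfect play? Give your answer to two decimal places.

68.77

Round 6 (the candidate proposes): the employer gets 25 if talks fail, so the candidate offers 25 and keeps 155.
Round 5 (the employer proposes): the candidate can get 155 next round, worth 0.58 × 155 = 89.9 now. The employer offers 89.9 and keeps 180 − 89.9 = 90.1.
Round 4 (the candidate proposes): the employer can get 90.1 next round, worth 0.58 × 90.1 = 52.258 now; the candidate offers that and keeps 127.742.
Round 3 (the employer proposes): the candidate can get 127.742 next round, worth 0.58 × 127.742 = 74.09036 now, so the employer offers 74.09036, keeping 105.90964.
Round 2 (the candidate proposes): the employer can get 105.90964 next round, worth 0.58 × 105.90964 = 61.4275912 now; the candidate offers that and keeps 118.5724088.
Round 1 (the employer proposes): the candidate can get 118.5724088 next round, worth 0.58 × 118.5724088 = 68.771997104 now. The employer offers 68.771997104 and keeps 180 − 68.771997104 = 111.228002896.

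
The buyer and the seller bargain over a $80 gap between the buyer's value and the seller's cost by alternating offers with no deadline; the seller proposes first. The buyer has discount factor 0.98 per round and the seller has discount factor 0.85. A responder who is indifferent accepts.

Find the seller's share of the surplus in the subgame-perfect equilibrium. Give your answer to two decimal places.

9.58

Let x be the seller's share when the seller proposes and y be the buyer's share when the buyer proposes.
The buyer accepts iff offered ≥ 0.98·y, so x = 80 − 0.98y. Symmetrically y = 80 − 0.85x.
Substituting: x = 80 − 0.98(80 − 0.85x), giving x(1 − 0.85·0.98) = 80(1 − 0.98).
So x = 80 × 0.02 / 0.167 ≈ 9.5808, and the buyer receives 80 − x ≈ 70.4192.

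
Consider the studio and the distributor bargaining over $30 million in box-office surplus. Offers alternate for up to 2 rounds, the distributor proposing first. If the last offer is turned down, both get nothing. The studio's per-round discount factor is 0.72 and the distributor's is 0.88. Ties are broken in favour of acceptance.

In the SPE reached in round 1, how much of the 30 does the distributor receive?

8.4

Round 2 (the studio proposes): rejection yields 0 for the distributor; the studio offers 0 and keeps 30.
Round 1 (the distributor proposes): the studio can get 30 next round, worth 0.72 × 30 = 21.6 now; the distributor offers that and keeps 8.4.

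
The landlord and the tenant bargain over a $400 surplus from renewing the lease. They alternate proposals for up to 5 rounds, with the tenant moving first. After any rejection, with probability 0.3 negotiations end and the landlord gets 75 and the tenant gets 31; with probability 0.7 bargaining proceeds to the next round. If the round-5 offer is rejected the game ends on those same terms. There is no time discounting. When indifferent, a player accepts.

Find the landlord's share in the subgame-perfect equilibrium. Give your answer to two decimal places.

Round 5 (the tenant proposes): the landlord gets 75 if talks fail, so the tenant offers 75 and keeps 325.
Round 4 (the landlord proposes): rejecting gives the tenant an expected 0.7 × 325 + 0.3 × 31 = 236.8, so the landlord offers 236.8, keeping 163.2.
Round 3 (the tenant proposes): rejecting gives the landlord an expected 0.7 × 163.2 + 0.3 × 75 = 136.74. The tenant offers 136.74 and keeps 400 − 136.74 = 263.26.
Round 2 (the landlord proposes): rejecting gives the tenant an expected 0.7 × 263.26 + 0.3 × 31 = 193.582; the landlord offers that and keeps 206.418.
Round 1 (the tenant proposes): rejecting gives the landlord an expected 0.7 × 206.418 + 0.3 × 75 = 166.9926. The tenant offers 166.9926 and keeps 400 − 166.9926 = 233.0074.

166.99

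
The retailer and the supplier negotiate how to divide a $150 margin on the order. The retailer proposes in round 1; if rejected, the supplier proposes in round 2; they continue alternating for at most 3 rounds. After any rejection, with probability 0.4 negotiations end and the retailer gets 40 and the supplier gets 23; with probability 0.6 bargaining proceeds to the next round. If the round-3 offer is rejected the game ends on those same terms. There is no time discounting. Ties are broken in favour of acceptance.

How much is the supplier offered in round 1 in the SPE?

By backward induction:
Round 3 (the retailer proposes): the supplier gets 23 if talks fail, so the retailer offers 23 and keeps 127.
Round 2 (the supplier proposes): rejecting gives the retailer an expected 0.6 × 127 + 0.4 × 40 = 92.2; the supplier offers that and keeps 57.8.
Round 1 (the retailer proposes): rejecting gives the supplier an expected 0.6 × 57.8 + 0.4 × 23 = 43.88; the retailer offers that and keeps 106.12.

43.88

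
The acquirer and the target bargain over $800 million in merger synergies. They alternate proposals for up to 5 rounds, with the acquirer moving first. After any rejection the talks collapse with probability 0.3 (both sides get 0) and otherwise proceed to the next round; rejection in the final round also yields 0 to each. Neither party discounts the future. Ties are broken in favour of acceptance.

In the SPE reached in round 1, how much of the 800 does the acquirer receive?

549.68

By backward induction:
Round 5 (the acquirer proposes): the target will accept anything ≥ 0, so the acquirer offers 0 and keeps 800.
Round 4 (the target proposes): rejecting gives the acquirer an expected 0.7 × 800 = 560, so the target offers 560, keeping 240.
Round 3 (the acquirer proposes): rejecting gives the target an expected 0.7 × 240 = 168, so the acquirer offers 168, keeping 632.
Round 2 (the target proposes): rejecting gives the acquirer an expected 0.7 × 632 = 442.4. The target offers 442.4 and keeps 800 − 442.4 = 357.6.
Round 1 (the acquirer proposes): rejecting gives the target an expected 0.7 × 357.6 = 250.32, so the acquirer offers 250.32, keeping 549.68.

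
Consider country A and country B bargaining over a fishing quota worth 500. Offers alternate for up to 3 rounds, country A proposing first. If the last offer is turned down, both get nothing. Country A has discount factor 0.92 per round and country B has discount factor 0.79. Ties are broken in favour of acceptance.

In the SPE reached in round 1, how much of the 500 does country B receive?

Work backward from the last round.
Round 3 (country A proposes): rejection yields 0 for country B; country A offers 0 and keeps 500.
Round 2 (country B proposes): country A can get 500 next round, worth 0.92 × 500 = 460 now; country B offers that and keeps 40.
Round 1 (country A proposes): country B can get 40 next round, worth 0.79 × 40 = 31.6 now. Country A offers 31.6 and keeps 500 − 31.6 = 468.4.

31.6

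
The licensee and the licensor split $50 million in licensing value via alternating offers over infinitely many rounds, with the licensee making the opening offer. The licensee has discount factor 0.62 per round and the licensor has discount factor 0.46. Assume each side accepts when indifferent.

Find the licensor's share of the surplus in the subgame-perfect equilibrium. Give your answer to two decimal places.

12.23

Let x be the licensee's share when the licensee proposes and y be the licensor's share when the licensor proposes.
The licensor accepts iff offered ≥ 0.46·y, so x = 50 − 0.46y. Symmetrically y = 50 − 0.62x.
Substituting: x = 50 − 0.46(50 − 0.62x), giving x(1 − 0.62·0.46) = 50(1 − 0.46).
So x = 50 × 0.54 / 0.7148 ≈ 37.7728, and the licensor receives 50 − x ≈ 12.2272.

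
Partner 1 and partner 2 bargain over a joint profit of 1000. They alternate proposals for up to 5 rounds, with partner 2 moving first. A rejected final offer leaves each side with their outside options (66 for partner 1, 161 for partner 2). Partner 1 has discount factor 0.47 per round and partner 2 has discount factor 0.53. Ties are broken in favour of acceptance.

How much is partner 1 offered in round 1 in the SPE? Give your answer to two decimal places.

280.02

Work backward from the last round.
Round 5 (partner 2 proposes): partner 1 gets 66 if talks fail, so partner 2 offers 66 and keeps 934.
Round 4 (partner 1 proposes): partner 2 can get 934 next round, worth 0.53 × 934 = 495.02 now, so partner 1 offers 495.02, keeping 504.98.
Round 3 (partner 2 proposes): partner 1 can get 504.98 next round, worth 0.47 × 504.98 = 237.3406 now, so partner 2 offers 237.3406, keeping 762.6594.
Round 2 (partner 1 proposes): partner 2 can get 762.6594 next round, worth 0.53 × 762.6594 = 404.209482 now. Partner 1 offers 404.209482 and keeps 1000 − 404.209482 = 595.790518.
Round 1 (partner 2 proposes): partner 1 can get 595.790518 next round, worth 0.47 × 595.790518 = 280.02154346 now. Partner 2 offers 280.02154346 and keeps 1000 − 280.02154346 = 719.97845654.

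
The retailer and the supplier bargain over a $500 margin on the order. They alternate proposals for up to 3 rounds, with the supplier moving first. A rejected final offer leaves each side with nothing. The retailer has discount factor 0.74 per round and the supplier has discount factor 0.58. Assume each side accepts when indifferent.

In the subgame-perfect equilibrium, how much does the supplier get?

344.6

Solve by backward induction from round 3.
Round 3 (the supplier proposes): the retailer will accept anything ≥ 0, so the supplier offers 0 and keeps 500.
Round 2 (the retailer proposes): the supplier can get 500 next round, worth 0.58 × 500 = 290 now, so the retailer offers 290, keeping 210.
Round 1 (the supplier proposes): the retailer can get 210 next round, worth 0.74 × 210 = 155.4 now. The supplier offers 155.4 and keeps 500 − 155.4 = 344.6.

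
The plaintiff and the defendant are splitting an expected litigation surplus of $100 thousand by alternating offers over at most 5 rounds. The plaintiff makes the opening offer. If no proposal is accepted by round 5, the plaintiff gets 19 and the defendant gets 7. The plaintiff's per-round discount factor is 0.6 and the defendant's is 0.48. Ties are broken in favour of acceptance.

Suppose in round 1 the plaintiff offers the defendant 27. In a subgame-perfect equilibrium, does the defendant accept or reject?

Round 5 (the plaintiff proposes): the defendant gets 7 if talks fail, so the plaintiff offers 7 and keeps 93.
Round 4 (the defendant proposes): the plaintiff can get 93 next round, worth 0.6 × 93 = 55.8 now. The defendant offers 55.8 and keeps 100 − 55.8 = 44.2.
Round 3 (the plaintiff proposes): the defendant can get 44.2 next round, worth 0.48 × 44.2 = 21.216 now, so the plaintiff offers 21.216, keeping 78.784.
Round 2 (the defendant proposes): the plaintiff can get 78.784 next round, worth 0.6 × 78.784 = 47.2704 now. The defendant offers 47.2704 and keeps 100 − 47.2704 = 52.7296.
So by rejecting in round 1, the defendant gets 52.7296 next round, worth 0.48 × 52.7296 = 25.310208 now.
Offer 27 ≥ 25.310208, so the defendant accepts.

Accept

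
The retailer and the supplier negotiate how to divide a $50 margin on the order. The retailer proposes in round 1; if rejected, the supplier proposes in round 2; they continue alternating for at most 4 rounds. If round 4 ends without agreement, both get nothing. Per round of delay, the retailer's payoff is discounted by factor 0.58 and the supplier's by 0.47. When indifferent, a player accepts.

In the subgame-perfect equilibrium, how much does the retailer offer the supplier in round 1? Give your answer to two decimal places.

16.28

By backward induction:
Round 4 (the supplier proposes): rejection yields 0 for the retailer; the supplier offers 0 and keeps 50.
Round 3 (the retailer proposes): the supplier can get 50 next round, worth 0.47 × 50 = 23.5 now; the retailer offers that and keeps 26.5.
Round 2 (the supplier proposes): the retailer can get 26.5 next round, worth 0.58 × 26.5 = 15.37 now; the supplier offers that and keeps 34.63.
Round 1 (the retailer proposes): the supplier can get 34.63 next round, worth 0.47 × 34.63 = 16.2761 now; the retailer offers that and keeps 33.7239.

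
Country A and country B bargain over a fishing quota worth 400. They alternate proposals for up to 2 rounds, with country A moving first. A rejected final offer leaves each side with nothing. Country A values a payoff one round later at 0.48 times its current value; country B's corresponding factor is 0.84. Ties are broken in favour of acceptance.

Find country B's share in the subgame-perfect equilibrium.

336

Round 2 (country B proposes): rejection yields 0 for country A; country B offers 0 and keeps 400.
Round 1 (country A proposes): country B can get 400 next round, worth 0.84 × 400 = 336 now; country A offers that and keeps 64.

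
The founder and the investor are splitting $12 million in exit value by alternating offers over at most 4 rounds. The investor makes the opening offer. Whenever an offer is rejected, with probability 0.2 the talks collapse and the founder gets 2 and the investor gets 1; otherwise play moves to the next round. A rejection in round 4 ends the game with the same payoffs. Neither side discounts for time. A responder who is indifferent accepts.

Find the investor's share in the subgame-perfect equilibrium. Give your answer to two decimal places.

Round 4 (the founder proposes): the investor gets 1 if talks fail, so the founder offers 1 and keeps 11.
Round 3 (the investor proposes): rejecting gives the founder an expected 0.8 × 11 + 0.2 × 2 = 9.2. The investor offers 9.2 and keeps 12 − 9.2 = 2.8.
Round 2 (the founder proposes): rejecting gives the investor an expected 0.8 × 2.8 + 0.2 × 1 = 2.44. The founder offers 2.44 and keeps 12 − 2.44 = 9.56.
Round 1 (the investor proposes): rejecting gives the founder an expected 0.8 × 9.56 + 0.2 × 2 = 8.048, so the investor offers 8.048, keeping 3.952.

3.95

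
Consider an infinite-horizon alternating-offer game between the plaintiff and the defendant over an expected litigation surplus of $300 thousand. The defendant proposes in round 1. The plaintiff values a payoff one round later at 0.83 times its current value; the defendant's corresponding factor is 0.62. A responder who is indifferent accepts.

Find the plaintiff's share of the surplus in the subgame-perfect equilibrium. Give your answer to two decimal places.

In a stationary SPE each proposer offers the other exactly their discounted continuation value.
If the defendant keeps x when proposing and the plaintiff keeps y when proposing, then x = 300 − 0.83y and y = 300 − 0.62x.
Solving: x = 300(1 − 0.83) / (1 − 0.62·0.83) = 51 / 0.4854 ≈ 105.0680.
The plaintiff gets 300 − 105.0680 ≈ 194.9320.

194.93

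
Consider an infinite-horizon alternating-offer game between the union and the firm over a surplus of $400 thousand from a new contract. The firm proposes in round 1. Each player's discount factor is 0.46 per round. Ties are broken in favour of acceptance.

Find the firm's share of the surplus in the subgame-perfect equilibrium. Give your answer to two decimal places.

273.97

Let x be the firm's share when the firm proposes and y be the union's share when the union proposes.
The union accepts iff offered ≥ 0.46·y, so x = 400 − 0.46y. Symmetrically y = 400 − 0.46x.
Substituting: x = 400 − 0.46(400 − 0.46x), giving x(1 − 0.46·0.46) = 400(1 − 0.46).
So x = 400 × 0.54 / 0.7884 ≈ 273.9726, and the union receives 400 − x ≈ 126.0274.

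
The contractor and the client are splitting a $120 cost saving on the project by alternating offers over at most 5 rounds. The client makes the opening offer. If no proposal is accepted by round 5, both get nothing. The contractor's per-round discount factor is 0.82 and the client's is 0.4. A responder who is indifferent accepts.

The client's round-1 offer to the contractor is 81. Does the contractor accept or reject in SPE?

Accept

Round 5 (the client proposes): the contractor will accept anything ≥ 0, so the client offers 0 and keeps 120.
Round 4 (the contractor proposes): the client can get 120 next round, worth 0.4 × 120 = 48 now, so the contractor offers 48, keeping 72.
Round 3 (the client proposes): the contractor can get 72 next round, worth 0.82 × 72 = 59.04 now; the client offers that and keeps 60.96.
Round 2 (the contractor proposes): the client can get 60.96 next round, worth 0.4 × 60.96 = 24.384 now. The contractor offers 24.384 and keeps 120 − 24.384 = 95.616.
So by rejecting in round 1, the contractor gets 95.616 next round, worth 0.82 × 95.616 = 78.40512 now.
Offer 81 ≥ 78.40512, so the contractor accepts.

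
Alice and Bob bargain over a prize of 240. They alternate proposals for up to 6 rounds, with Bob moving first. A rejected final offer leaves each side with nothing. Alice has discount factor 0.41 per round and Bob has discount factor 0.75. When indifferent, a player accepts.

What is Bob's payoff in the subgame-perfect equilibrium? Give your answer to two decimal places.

Round 6 (Alice proposes): Bob will accept anything ≥ 0, so Alice offers 0 and keeps 240.
Round 5 (Bob proposes): Alice can get 240 next round, worth 0.41 × 240 = 98.4 now. Bob offers 98.4 and keeps 240 − 98.4 = 141.6.
Round 4 (Alice proposes): Bob can get 141.6 next round, worth 0.75 × 141.6 = 106.2 now. Alice offers 106.2 and keeps 240 − 106.2 = 133.8.
Round 3 (Bob proposes): Alice can get 133.8 next round, worth 0.41 × 133.8 = 54.858 now; Bob offers that and keeps 185.142.
Round 2 (Alice proposes): Bob can get 185.142 next round, worth 0.75 × 185.142 = 138.8565 now; Alice offers that and keeps 101.1435.
Round 1 (Bob proposes): Alice can get 101.1435 next round, worth 0.41 × 101.1435 = 41.468835 now; Bob offers that and keeps 198.531165.

198.53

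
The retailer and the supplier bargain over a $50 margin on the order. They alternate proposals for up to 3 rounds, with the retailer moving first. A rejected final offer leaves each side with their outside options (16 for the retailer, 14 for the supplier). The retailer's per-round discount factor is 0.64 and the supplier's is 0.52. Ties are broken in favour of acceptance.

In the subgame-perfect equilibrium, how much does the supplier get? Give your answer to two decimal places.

Round 3 (the retailer proposes): the supplier gets 14 if talks fail, so the retailer offers 14 and keeps 36.
Round 2 (the supplier proposes): the retailer can get 36 next round, worth 0.64 × 36 = 23.04 now. The supplier offers 23.04 and keeps 50 − 23.04 = 26.96.
Round 1 (the retailer proposes): the supplier can get 26.96 next round, worth 0.52 × 26.96 = 14.0192 now; the retailer offers that and keeps 35.9808.

14.02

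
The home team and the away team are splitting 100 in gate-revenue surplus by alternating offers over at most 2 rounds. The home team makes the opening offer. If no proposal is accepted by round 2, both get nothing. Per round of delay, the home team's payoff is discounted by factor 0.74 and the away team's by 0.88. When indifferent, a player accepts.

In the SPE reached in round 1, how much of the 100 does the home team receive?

12

Round 2 (the away team proposes): the home team will accept anything ≥ 0, so the away team offers 0 and keeps 100.
Round 1 (the home team proposes): the away team can get 100 next round, worth 0.88 × 100 = 88 now; the home team offers that and keeps 12.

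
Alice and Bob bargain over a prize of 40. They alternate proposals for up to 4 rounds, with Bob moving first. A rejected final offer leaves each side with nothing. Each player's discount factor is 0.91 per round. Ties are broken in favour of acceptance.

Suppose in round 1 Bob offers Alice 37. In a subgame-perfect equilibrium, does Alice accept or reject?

Accept

Work out Alice's continuation value if the offer is rejected.
Round 4 (Alice proposes): Bob will accept anything ≥ 0, so Alice offers 0 and keeps 40.
Round 3 (Bob proposes): Alice can get 40 next round, worth 0.91 × 40 = 36.4 now, so Bob offers 36.4, keeping 3.6.
Round 2 (Alice proposes): Bob can get 3.6 next round, worth 0.91 × 3.6 = 3.276 now, so Alice offers 3.276, keeping 36.724.
So by rejecting in round 1, Alice gets 36.724 next round, worth 0.91 × 36.724 = 33.41884 now.
Offer 37 ≥ 33.41884, so Alice accepts.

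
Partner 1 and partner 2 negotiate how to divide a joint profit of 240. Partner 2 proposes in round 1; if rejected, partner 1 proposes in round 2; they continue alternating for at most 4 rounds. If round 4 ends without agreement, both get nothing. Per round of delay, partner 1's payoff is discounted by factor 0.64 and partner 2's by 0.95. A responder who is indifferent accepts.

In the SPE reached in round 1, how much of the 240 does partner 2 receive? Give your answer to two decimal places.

138.93

Round 4 (partner 1 proposes): rejection yields 0 for partner 2; partner 1 offers 0 and keeps 240.
Round 3 (partner 2 proposes): partner 1 can get 240 next round, worth 0.64 × 240 = 153.6 now, so partner 2 offers 153.6, keeping 86.4.
Round 2 (partner 1 proposes): partner 2 can get 86.4 next round, worth 0.95 × 86.4 = 82.08 now, so partner 1 offers 82.08, keeping 157.92.
Round 1 (partner 2 proposes): partner 1 can get 157.92 next round, worth 0.64 × 157.92 = 101.0688 now; partner 2 offers that and keeps 138.9312.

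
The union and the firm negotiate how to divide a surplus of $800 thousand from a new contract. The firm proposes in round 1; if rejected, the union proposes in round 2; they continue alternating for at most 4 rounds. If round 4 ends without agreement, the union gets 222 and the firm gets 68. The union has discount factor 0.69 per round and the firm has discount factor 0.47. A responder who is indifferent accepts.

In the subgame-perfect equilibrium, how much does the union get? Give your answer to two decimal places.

456.36

Round 4 (the union proposes): the firm gets 68 if talks fail, so the union offers 68 and keeps 732.
Round 3 (the firm proposes): the union can get 732 next round, worth 0.69 × 732 = 505.08 now. The firm offers 505.08 and keeps 800 − 505.08 = 294.92.
Round 2 (the union proposes): the firm can get 294.92 next round, worth 0.47 × 294.92 = 138.6124 now. The union offers 138.6124 and keeps 800 − 138.6124 = 661.3876.
Round 1 (the firm proposes): the union can get 661.3876 next round, worth 0.69 × 661.3876 = 456.357444 now. The firm offers 456.357444 and keeps 800 − 456.357444 = 343.642556.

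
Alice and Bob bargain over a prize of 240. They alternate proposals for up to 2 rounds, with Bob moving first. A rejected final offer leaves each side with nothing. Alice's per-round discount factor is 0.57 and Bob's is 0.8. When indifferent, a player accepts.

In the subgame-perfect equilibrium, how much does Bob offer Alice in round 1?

136.8

Round 2 (Alice proposes): Bob will accept anything ≥ 0, so Alice offers 0 and keeps 240.
Round 1 (Bob proposes): Alice can get 240 next round, worth 0.57 × 240 = 136.8 now, so Bob offers 136.8, keeping 103.2.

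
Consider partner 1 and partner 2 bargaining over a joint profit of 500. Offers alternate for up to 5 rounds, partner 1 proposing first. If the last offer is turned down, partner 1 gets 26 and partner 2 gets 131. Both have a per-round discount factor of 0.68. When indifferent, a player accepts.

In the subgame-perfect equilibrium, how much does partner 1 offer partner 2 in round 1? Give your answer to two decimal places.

Round 5 (partner 1 proposes): partner 2 gets 131 if talks fail, so partner 1 offers 131 and keeps 369.
Round 4 (partner 2 proposes): partner 1 can get 369 next round, worth 0.68 × 369 = 250.92 now; partner 2 offers that and keeps 249.08.
Round 3 (partner 1 proposes): partner 2 can get 249.08 next round, worth 0.68 × 249.08 = 169.3744 now, so partner 1 offers 169.3744, keeping 330.6256.
Round 2 (partner 2 proposes): partner 1 can get 330.6256 next round, worth 0.68 × 330.6256 = 224.825408 now; partner 2 offers that and keeps 275.174592.
Round 1 (partner 1 proposes): partner 2 can get 275.174592 next round, worth 0.68 × 275.174592 = 187.11872256 now, so partner 1 offers 187.11872256, keeping 312.88127744.

187.12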